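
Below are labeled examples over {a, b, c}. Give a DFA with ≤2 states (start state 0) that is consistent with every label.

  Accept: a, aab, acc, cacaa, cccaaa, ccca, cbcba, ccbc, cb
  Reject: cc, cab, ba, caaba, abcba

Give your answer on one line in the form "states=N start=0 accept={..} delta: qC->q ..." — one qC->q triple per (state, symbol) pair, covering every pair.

states=2 start=0 accept={1} delta: 0a->1 0b->1 0c->0 1a->0 1b->0 1c->1

Fold the examples into a partial DFA from state 0: repeatedly fix the first undefined (state, symbol) met by the shortest-then-alphabetical prefix, trying targets in increasing order and rejecting any under which an Accept and a Reject string meet in one state with the same remainder; add a state when all current targets are rejected. Accepting states are where Accept strings end.
a: 0a undefined. 0a->0: no, acc/cc meet in 0 with "cc" left. Open state 1: 0a->1.
b: 0b undefined. 0b->0: no, a/ba meet in 1. 0b->1: ok.
c: 0c undefined. 0c->0: ok.
aa: 1a undefined. 1a->0: ok.
ab: 1b undefined. 1b->0: ok.
ac: 1c undefined. 1c->0: no, acc/cc meet in 0. 1c->1: ok.
All examples now run through 2 states with every (state, symbol) defined. Accept strings end in {1}, Reject strings end in {0}; accept={1}.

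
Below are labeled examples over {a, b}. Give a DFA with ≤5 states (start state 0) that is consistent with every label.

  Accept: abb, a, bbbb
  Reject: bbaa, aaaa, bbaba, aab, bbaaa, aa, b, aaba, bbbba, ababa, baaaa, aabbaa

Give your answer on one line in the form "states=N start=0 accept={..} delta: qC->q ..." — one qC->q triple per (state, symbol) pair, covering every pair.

State merging on the prefix tree: take the shortest (then alphabetical) example prefix whose next move is undefined and point that move at state 0, else 1, else 2, ...; a target is out if some Accept/Reject pair would then sit in one state with the same input left (inseparable). If every existing state is out, open a new one.
a: 0a undefined. 0a->0: no, a/aaaa meet in 0. Open state 1: 0a->1.
b: 0b undefined. 0b->0: no, a/bbbba meet in 1. 0b->1: no, a/b meet in 1. Open state 2: 0b->2.
aa: 1a undefined. 1a->0: ok.
ab: 1b undefined. 1b->0: no, abb/aab meet in 2. 1b->1: ok.
ba: 2a undefined. 2a->0: no, abb/baaaa meet in 1. 2a->1: no, abb/aaba meet in 1. 2a->2: ok.
bb: 2b undefined. 2b->0: no, abb/bbaaa meet in 1. 2b->1: no, abb/bbaa meet in 1. 2b->2: no, bbbb/bbaa meet in 2. Open state 3: 2b->3.
bba: 3a undefined. 3a->0: no, abb/bbaa meet in 1. 3a->1: no, abb/bbaaa meet in 1. 3a->2: ok.
bbb: 3b undefined. 3b->0: no, bbbb/bbaa meet in 2. 3b->1: ok.
All examples now run through 4 states with every (state, symbol) defined. Accept strings end in {1}, Reject strings end in {0,2}; accept={1}.

states=4 start=0 accept={1} delta: 0a->1 0b->2 1a->0 1b->1 2a->2 2b->3 3a->2 3b->1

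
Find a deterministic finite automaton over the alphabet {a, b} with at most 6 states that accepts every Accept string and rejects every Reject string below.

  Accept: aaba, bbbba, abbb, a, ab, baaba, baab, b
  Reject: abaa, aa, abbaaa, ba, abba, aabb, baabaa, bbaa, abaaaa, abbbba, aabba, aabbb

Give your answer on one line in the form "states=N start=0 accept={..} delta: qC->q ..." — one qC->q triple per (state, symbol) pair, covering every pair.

states=5 start=0 accept={0,1} delta: 0a->1 0b->1 1a->2 1b->0 2a->1 2b->3 3a->0 3b->4 4a->2 4b->2

Fold the examples into a partial DFA from state 0: repeatedly fix the first undefined (state, symbol) met by the shortest-then-alphabetical prefix, trying targets in increasing order and rejecting any under which an Accept and a Reject string meet in one state with the same remainder; add a state when all current targets are rejected. Accepting states are where Accept strings end.
a: 0a undefined. 0a->0: no, aaba/ba meet in 0 with "ba" left. Open state 1: 0a->1.
b: 0b undefined. 0b->0: no, bbbba/ba meet in 1. 0b->1: ok.
aa: 1a undefined. 1a->0: no, aaba/aa meet in 0. 1a->1: no, abbb/aabbb meet in 1 with "bbb" left. Open state 2: 1a->2.
ab: 1b undefined. 1b->0: ok.
aab: 2b undefined. 2b->0: no, aaba/aabb meet in 1. 2b->1: no, aaba/abaa meet in 2. 2b->2: no, aaba/aabba meet in 2 with "a" left. Open state 3: 2b->3.
baa: 2a undefined. 2a->0: no, bbbba/abbaaa meet in 1. 2a->1: ok.
aaba: 3a undefined. 3a->0: ok.
aabb: 3b undefined. 3b->0: no, aaba/aabb meet in 0. 3b->1: no, aaba/aabbb meet in 0. 3b->2: no, bbbba/aabba meet in 1. 3b->3: no, aaba/aabba meet in 0. Open state 4: 3b->4.
aabba: 4a undefined. 4a->0: no, aaba/aabba meet in 0. 4a->1: no, bbbba/aabba meet in 1. 4a->2: ok.
aabbb: 4b undefined. 4b->0: no, aaba/aabbb meet in 0. 4b->1: no, bbbba/aabbb meet in 1. 4b->2: ok.
All examples now run through 5 states with every (state, symbol) defined. Accept strings end in {0,1}, Reject strings end in {2,4}; accept={0,1}.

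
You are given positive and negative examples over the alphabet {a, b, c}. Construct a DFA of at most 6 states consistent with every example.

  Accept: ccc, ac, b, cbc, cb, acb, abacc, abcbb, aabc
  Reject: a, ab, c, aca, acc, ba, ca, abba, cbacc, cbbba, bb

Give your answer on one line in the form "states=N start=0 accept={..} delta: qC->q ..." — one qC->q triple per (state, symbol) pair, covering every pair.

State merging on the prefix tree: take the shortest (then alphabetical) example prefix whose next move is undefined and point that move at state 0, else 1, else 2, ...; a target is out if some Accept/Reject pair would then sit in one state with the same input left (inseparable). If every existing state is out, open a new one.
a: 0a undefined. 0a->0: no, ac/c meet in 0 with "c" left. Open state 1: 0a->1.
b: 0b undefined. 0b->0: no, b/bb meet in 0. 0b->1: no, b/a meet in 1. Open state 2: 0b->2.
c: 0c undefined. 0c->0: no, ccc/c meet in 0. 0c->1: no, ccc/acc meet in 1 with "cc" left. 0c->2: no, b/c meet in 2. Open state 3: 0c->3.
aa: 1a undefined. 1a->0: ok.
ab: 1b undefined. 1b->0: no, abacc/acc meet in 1 with "cc" left. 1b->1: ok.
ac: 1c undefined. 1c->0: no, ac/abba meet in 0. 1c->1: no, ac/a meet in 1. 1c->2: no, acb/bb meet in 2 with "b" left. 1c->3: no, ac/c meet in 3. Open state 4: 1c->4.
ba: 2a undefined. 2a->0: ok.
bb: 2b undefined. 2b->0: ok.
ca: 3a undefined. 3a->0: ok.
cb: 3b undefined. 3b->0: no, cbc/c meet in 3. 3b->1: no, cb/a meet in 1. 3b->2: no, abacc/cbacc meet in 3 with "c" left. 3b->3: no, cbc/cbacc meet in 3 with "c" left. 3b->4: no, cbc/acc meet in 4 with "c" left. Open state 5: 3b->5.
cc: 3c undefined. 3c->0: no, ccc/c meet in 3. 3c->1: no, abacc/a meet in 1. 3c->2: ok.
aca: 4a undefined. 4a->0: ok.
acb: 4b undefined. 4b->0: no, acb/aca meet in 0. 4b->1: no, acb/a meet in 1. 4b->2: no, abcbb/aca meet in 0. 4b->3: no, acb/c meet in 3. 4b->4: ok.
acc: 4c undefined. 4c->0: ok.
cba: 5a undefined. 5a->0: no, b/cbacc meet in 2. 5a->1: ok.
cbb: 5b undefined. 5b->0: ok.
cbc: 5c undefined. 5c->0: no, cbc/aca meet in 0. 5c->1: no, cbc/a meet in 1. 5c->2: ok.
ccc: 2c undefined. 2c->0: no, ccc/aca meet in 0. 2c->1: no, ccc/a meet in 1. 2c->2: ok.
All examples now run through 6 states with every (state, symbol) defined. Accept strings end in {2,4,5}, Reject strings end in {0,1,3}; accept={2,4,5}.

states=6 start=0 accept={2,4,5} delta: 0a->1 0b->2 0c->3 1a->0 1b->1 1c->4 2a->0 2b->0 2c->2 3a->0 3b->5 3c->2 4a->0 4b->4 4c->0 5a->1 5b->0 5c->2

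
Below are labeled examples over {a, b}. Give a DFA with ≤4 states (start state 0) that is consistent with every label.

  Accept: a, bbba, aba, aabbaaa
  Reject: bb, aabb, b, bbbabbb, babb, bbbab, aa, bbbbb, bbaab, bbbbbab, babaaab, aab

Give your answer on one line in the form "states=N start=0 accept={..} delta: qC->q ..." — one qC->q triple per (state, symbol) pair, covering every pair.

State merging on the prefix tree: take the shortest (then alphabetical) example prefix whose next move is undefined and point that move at state 0, else 1, else 2, ...; a target is out if some Accept/Reject pair would then sit in one state with the same input left (inseparable). If every existing state is out, open a new one.
a: 0a undefined. 0a->0: no, a/aa meet in 0. Open state 1: 0a->1.
b: 0b undefined. 0b->0: ok.
aa: 1a undefined. 1a->0: ok.
ab: 1b undefined. 1b->0: ok.
All examples now run through 2 states with every (state, symbol) defined. Accept strings end in {1}, Reject strings end in {0}; accept={1}.

states=2 start=0 accept={1} delta: 0a->1 0b->0 1a->0 1b->0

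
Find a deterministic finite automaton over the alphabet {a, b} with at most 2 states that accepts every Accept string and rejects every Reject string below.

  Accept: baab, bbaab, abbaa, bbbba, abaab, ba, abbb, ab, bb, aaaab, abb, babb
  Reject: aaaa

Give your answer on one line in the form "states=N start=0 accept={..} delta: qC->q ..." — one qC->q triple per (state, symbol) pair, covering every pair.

Grow the machine one transition at a time. Run the examples from 0; the earliest place one falls off (shortest prefix, ties alphabetical) gets sent to the lowest-numbered state that keeps every Accept/Reject pair distinguishable — a pair clashes when both reach the same state with identical unread suffix — and to a fresh state only if none does.
a: 0a undefined. 0a->0: ok.
b: 0b undefined. 0b->0: no, baab/aaaa meet in 0. Open state 1: 0b->1.
ba: 1a undefined. 1a->0: no, ba/aaaa meet in 0. 1a->1: ok.
bb: 1b undefined. 1b->0: no, baab/aaaa meet in 0. 1b->1: ok.
All examples now run through 2 states with every (state, symbol) defined. Accept strings end in {1}, Reject strings end in {0}; accept={1}.

states=2 start=0 accept={1} delta: 0a->0 0b->1 1a->1 1b->1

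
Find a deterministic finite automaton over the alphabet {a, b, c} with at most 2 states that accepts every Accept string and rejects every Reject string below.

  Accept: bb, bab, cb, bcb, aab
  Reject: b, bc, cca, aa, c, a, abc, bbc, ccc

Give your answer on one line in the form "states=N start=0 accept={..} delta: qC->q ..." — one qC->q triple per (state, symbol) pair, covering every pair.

states=2 start=0 accept={0} delta: 0a->1 0b->1 0c->1 1a->1 1b->0 1c->1

State merging on the prefix tree: take the shortest (then alphabetical) example prefix whose next move is undefined and point that move at state 0, else 1, else 2, ...; a target is out if some Accept/Reject pair would then sit in one state with the same input left (inseparable). If every existing state is out, open a new one.
a: 0a undefined. 0a->0: no, aab/b meet in 0 with "b" left. Open state 1: 0a->1.
b: 0b undefined. 0b->0: no, bb/b meet in 0. 0b->1: ok.
c: 0c undefined. 0c->0: no, cb/b meet in 1. 0c->1: ok.
aa: 1a undefined. 1a->0: no, bab/b meet in 1. 1a->1: ok.
ab: 1b undefined. 1b->0: ok.
bc: 1c undefined. 1c->0: no, bb/bc meet in 0. 1c->1: ok.
All examples now run through 2 states with every (state, symbol) defined. Accept strings end in {0}, Reject strings end in {1}; accept={0}.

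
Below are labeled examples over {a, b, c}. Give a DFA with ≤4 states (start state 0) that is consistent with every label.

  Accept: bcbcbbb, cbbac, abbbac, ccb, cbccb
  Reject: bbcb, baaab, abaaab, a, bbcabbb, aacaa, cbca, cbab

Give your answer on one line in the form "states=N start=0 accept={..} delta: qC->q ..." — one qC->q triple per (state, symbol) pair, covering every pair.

states=3 start=0 accept={1} delta: 0a->0 0b->0 0c->1 1a->0 1b->2 1c->2 2a->0 2b->1 2c->2

Fold the examples into a partial DFA from state 0: repeatedly fix the first undefined (state, symbol) met by the shortest-then-alphabetical prefix, trying targets in increasing order and rejecting any under which an Accept and a Reject string meet in one state with the same remainder; add a state when all current targets are rejected. Accepting states are where Accept strings end.
a: 0a undefined. 0a->0: ok.
b: 0b undefined. 0b->0: ok.
c: 0c undefined. 0c->0: no, bcbcbbb/bbcb meet in 0. Open state 1: 0c->1.
cb: 1b undefined. 1b->0: no, bcbcbbb/bbcb meet in 0. 1b->1: no, abbbac/bbcb meet in 1. Open state 2: 1b->2.
cc: 1c undefined. 1c->0: no, ccb/baaab meet in 0. 1c->1: no, ccb/bbcb meet in 2. 1c->2: ok.
cba: 2a undefined. 2a->0: ok.
cbb: 2b undefined. 2b->0: no, ccb/baaab meet in 0. 2b->1: ok.
cbc: 2c undefined. 2c->0: no, bcbcbbb/baaab meet in 0. 2c->1: no, bcbcbbb/bbcb meet in 2. 2c->2: ok.
aaca: 1a undefined. 1a->0: ok.
All examples now run through 3 states with every (state, symbol) defined. Accept strings end in {1}, Reject strings end in {0,2}; accept={1}.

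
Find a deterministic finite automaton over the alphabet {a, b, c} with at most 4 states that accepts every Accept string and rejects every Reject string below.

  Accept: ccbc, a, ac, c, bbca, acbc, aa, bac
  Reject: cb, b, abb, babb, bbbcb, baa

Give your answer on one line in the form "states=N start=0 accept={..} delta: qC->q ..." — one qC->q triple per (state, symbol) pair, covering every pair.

states=2 start=0 accept={0} delta: 0a->0 0b->1 0c->0 1a->1 1b->1 1c->0

Fold the examples into a partial DFA from state 0: repeatedly fix the first undefined (state, symbol) met by the shortest-then-alphabetical prefix, trying targets in increasing order and rejecting any under which an Accept and a Reject string meet in one state with the same remainder; add a state when all current targets are rejected. Accepting states are where Accept strings end.
a: 0a undefined. 0a->0: ok.
b: 0b undefined. 0b->0: no, a/b meet in 0. Open state 1: 0b->1.
c: 0c undefined. 0c->0: ok.
ba: 1a undefined. 1a->0: no, a/baa meet in 0. 1a->1: ok.
bb: 1b undefined. 1b->0: no, a/abb meet in 0. 1b->1: ok.
bac: 1c undefined. 1c->0: ok.
All examples now run through 2 states with every (state, symbol) defined. Accept strings end in {0}, Reject strings end in {1}; accept={0}.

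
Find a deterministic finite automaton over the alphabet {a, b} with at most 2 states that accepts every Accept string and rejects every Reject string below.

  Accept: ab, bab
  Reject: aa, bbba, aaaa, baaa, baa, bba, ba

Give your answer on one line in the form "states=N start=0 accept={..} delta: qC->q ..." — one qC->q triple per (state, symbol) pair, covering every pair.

states=2 start=0 accept={1} delta: 0a->0 0b->1 1a->0 1b->0

Fold the examples into a partial DFA from state 0: repeatedly fix the first undefined (state, symbol) met by the shortest-then-alphabetical prefix, trying targets in increasing order and rejecting any under which an Accept and a Reject string meet in one state with the same remainder; add a state when all current targets are rejected. Accepting states are where Accept strings end.
a: 0a undefined. 0a->0: ok.
b: 0b undefined. 0b->0: no, ab/aa meet in 0. Open state 1: 0b->1.
ba: 1a undefined. 1a->0: ok.
bb: 1b undefined. 1b->0: ok.
All examples now run through 2 states with every (state, symbol) defined. Accept strings end in {1}, Reject strings end in {0}; accept={1}.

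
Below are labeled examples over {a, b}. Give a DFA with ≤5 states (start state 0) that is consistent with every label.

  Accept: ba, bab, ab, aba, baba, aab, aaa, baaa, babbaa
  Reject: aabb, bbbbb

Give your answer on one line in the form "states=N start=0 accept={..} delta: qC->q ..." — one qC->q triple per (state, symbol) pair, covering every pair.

states=3 start=0 accept={0,1} delta: 0a->0 0b->1 1a->0 1b->2 2a->0 2b->0

State merging on the prefix tree: take the shortest (then alphabetical) example prefix whose next move is undefined and point that move at state 0, else 1, else 2, ...; a target is out if some Accept/Reject pair would then sit in one state with the same input left (inseparable). If every existing state is out, open a new one.
a: 0a undefined. 0a->0: ok.
b: 0b undefined. 0b->0: no, ba/aabb meet in 0. Open state 1: 0b->1.
ba: 1a undefined. 1a->0: ok.
bb: 1b undefined. 1b->0: no, ba/aabb meet in 0. 1b->1: no, bab/aabb meet in 1. Open state 2: 1b->2.
bbb: 2b undefined. 2b->0: ok.
babba: 2a undefined. 2a->0: ok.
All examples now run through 3 states with every (state, symbol) defined. Accept strings end in {0,1}, Reject strings end in {2}; accept={0,1}.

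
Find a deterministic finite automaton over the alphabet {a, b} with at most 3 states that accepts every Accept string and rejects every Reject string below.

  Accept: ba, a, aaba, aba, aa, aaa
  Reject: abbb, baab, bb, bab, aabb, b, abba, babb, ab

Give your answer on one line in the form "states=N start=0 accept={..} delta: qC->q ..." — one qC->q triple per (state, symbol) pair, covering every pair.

Fold the examples into a partial DFA from state 0: repeatedly fix the first undefined (state, symbol) met by the shortest-then-alphabetical prefix, trying targets in increasing order and rejecting any under which an Accept and a Reject string meet in one state with the same remainder; add a state when all current targets are rejected. Accepting states are where Accept strings end.
a: 0a undefined. 0a->0: ok.
b: 0b undefined. 0b->0: no, ba/abbb meet in 0. Open state 1: 0b->1.
ba: 1a undefined. 1a->0: ok.
bb: 1b undefined. 1b->0: no, ba/bb meet in 0. 1b->1: no, ba/abba meet in 0. Open state 2: 1b->2.
abba: 2a undefined. 2a->0: no, ba/abba meet in 0. 2a->1: ok.
abbb: 2b undefined. 2b->0: no, ba/abbb meet in 0. 2b->1: ok.
All examples now run through 3 states with every (state, symbol) defined. Accept strings end in {0}, Reject strings end in {1,2}; accept={0}.

states=3 start=0 accept={0} delta: 0a->0 0b->1 1a->0 1b->2 2a->1 2b->1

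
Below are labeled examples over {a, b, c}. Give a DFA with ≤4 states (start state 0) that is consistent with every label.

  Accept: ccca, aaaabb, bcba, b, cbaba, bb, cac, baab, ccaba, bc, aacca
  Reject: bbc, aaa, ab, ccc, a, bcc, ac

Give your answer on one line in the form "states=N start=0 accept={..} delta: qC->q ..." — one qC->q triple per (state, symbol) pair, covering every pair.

State merging on the prefix tree: take the shortest (then alphabetical) example prefix whose next move is undefined and point that move at state 0, else 1, else 2, ...; a target is out if some Accept/Reject pair would then sit in one state with the same input left (inseparable). If every existing state is out, open a new one.
a: 0a undefined. 0a->0: no, b/ab meet in 0 with "b" left. Open state 1: 0a->1.
b: 0b undefined. 0b->0: no, bc/bbc meet in 0 with "c" left. 0b->1: no, b/a meet in 1. Open state 2: 0b->2.
c: 0c undefined. 0c->0: no, ccca/a meet in 1. 0c->1: ok.
aa: 1a undefined. 1a->0: no, cac/aaa meet in 1. 1a->1: no, cac/ac meet in 1 with "c" left. 1a->2: ok.
ab: 1b undefined. 1b->0: no, cbaba/a meet in 1. 1b->1: ok.
ac: 1c undefined. 1c->0: ok.
ba: 2a undefined. 2a->0: no, aaaabb/ab meet in 1. 2a->1: ok.
bb: 2b undefined. 2b->0: no, cbaba/bbc meet in 1. 2b->1: no, aaaabb/aaa meet in 1. 2b->2: no, cbaba/aaa meet in 1. Open state 3: 2b->3.
bc: 2c undefined. 2c->0: no, bcba/aaa meet in 1. 2c->1: no, cac/aaa meet in 1. 2c->2: no, ccca/bcc meet in 2. 2c->3: ok.
bbc: 3c undefined. 3c->0: no, aacca/aaa meet in 1. 3c->1: ok.
bcb: 3b undefined. 3b->0: no, aaaabb/ac meet in 0. 3b->1: no, aaaabb/bbc meet in 1. 3b->2: no, bcba/bbc meet in 1. 3b->3: ok.
bcba: 3a undefined. 3a->0: no, bcba/ac meet in 0. 3a->1: no, bcba/bbc meet in 1. 3a->2: ok.
All examples now run through 4 states with every (state, symbol) defined. Accept strings end in {2,3}, Reject strings end in {0,1}; accept={2,3}.

states=4 start=0 accept={2,3} delta: 0a->1 0b->2 0c->1 1a->2 1b->1 1c->0 2a->1 2b->3 2c->3 3a->2 3b->3 3c->1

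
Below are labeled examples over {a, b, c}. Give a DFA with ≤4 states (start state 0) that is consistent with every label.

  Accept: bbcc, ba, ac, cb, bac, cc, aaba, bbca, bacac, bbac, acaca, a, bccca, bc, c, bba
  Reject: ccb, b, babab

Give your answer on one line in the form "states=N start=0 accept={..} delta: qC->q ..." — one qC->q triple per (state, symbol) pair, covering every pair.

Fold the examples into a partial DFA from state 0: repeatedly fix the first undefined (state, symbol) met by the shortest-then-alphabetical prefix, trying targets in increasing order and rejecting any under which an Accept and a Reject string meet in one state with the same remainder; add a state when all current targets are rejected. Accepting states are where Accept strings end.
a: 0a undefined. 0a->0: ok.
b: 0b undefined. 0b->0: no, ba/b meet in 0. Open state 1: 0b->1.
c: 0c undefined. 0c->0: no, cb/ccb meet in 1. 0c->1: no, ac/b meet in 1. Open state 2: 0c->2.
ba: 1a undefined. 1a->0: ok.
bb: 1b undefined. 1b->0: ok.
bc: 1c undefined. 1c->0: ok.
cb: 2b undefined. 2b->0: ok.
cc: 2c undefined. 2c->0: ok.
aca: 2a undefined. 2a->0: ok.
All examples now run through 3 states with every (state, symbol) defined. Accept strings end in {0,2}, Reject strings end in {1}; accept={0,2}.

states=3 start=0 accept={0,2} delta: 0a->0 0b->1 0c->2 1a->0 1b->0 1c->0 2a->0 2b->0 2c->0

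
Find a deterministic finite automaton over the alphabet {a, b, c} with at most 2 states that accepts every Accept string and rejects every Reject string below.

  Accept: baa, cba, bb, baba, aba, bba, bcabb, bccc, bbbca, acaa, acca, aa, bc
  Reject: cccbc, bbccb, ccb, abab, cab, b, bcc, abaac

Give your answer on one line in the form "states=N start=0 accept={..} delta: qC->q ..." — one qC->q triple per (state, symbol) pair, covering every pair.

Grow the machine one transition at a time. Run the examples from 0; the earliest place one falls off (shortest prefix, ties alphabetical) gets sent to the lowest-numbered state that keeps every Accept/Reject pair distinguishable — a pair clashes when both reach the same state with identical unread suffix — and to a fresh state only if none does.
a: 0a undefined. 0a->0: ok.
b: 0b undefined. 0b->0: no, baa/abab meet in 0. Open state 1: 0b->1.
c: 0c undefined. 0c->0: no, bc/cccbc meet in 1 with "c" left. 0c->1: ok.
ba: 1a undefined. 1a->0: ok.
bb: 1b undefined. 1b->0: ok.
bc: 1c undefined. 1c->0: ok.
All examples now run through 2 states with every (state, symbol) defined. Accept strings end in {0}, Reject strings end in {1}; accept={0}.

states=2 start=0 accept={0} delta: 0a->0 0b->1 0c->1 1a->0 1b->0 1c->0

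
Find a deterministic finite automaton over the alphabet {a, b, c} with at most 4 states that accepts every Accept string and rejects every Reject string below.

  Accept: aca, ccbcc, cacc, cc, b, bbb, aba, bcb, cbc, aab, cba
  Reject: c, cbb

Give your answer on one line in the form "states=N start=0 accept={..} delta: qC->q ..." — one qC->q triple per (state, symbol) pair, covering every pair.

states=3 start=0 accept={0,2} delta: 0a->0 0b->0 0c->1 1a->0 1b->2 1c->0 2a->0 2b->1 2c->0

State merging on the prefix tree: take the shortest (then alphabetical) example prefix whose next move is undefined and point that move at state 0, else 1, else 2, ...; a target is out if some Accept/Reject pair would then sit in one state with the same input left (inseparable). If every existing state is out, open a new one.
a: 0a undefined. 0a->0: ok.
b: 0b undefined. 0b->0: ok.
c: 0c undefined. 0c->0: no, aca/c meet in 0. Open state 1: 0c->1.
ca: 1a undefined. 1a->0: ok.
cb: 1b undefined. 1b->0: no, aca/cbb meet in 0. 1b->1: no, bcb/c meet in 1. Open state 2: 1b->2.
cc: 1c undefined. 1c->0: ok.
cba: 2a undefined. 2a->0: ok.
cbb: 2b undefined. 2b->0: no, aca/cbb meet in 0. 2b->1: ok.
cbc: 2c undefined. 2c->0: ok.
All examples now run through 3 states with every (state, symbol) defined. Accept strings end in {0,2}, Reject strings end in {1}; accept={0,2}.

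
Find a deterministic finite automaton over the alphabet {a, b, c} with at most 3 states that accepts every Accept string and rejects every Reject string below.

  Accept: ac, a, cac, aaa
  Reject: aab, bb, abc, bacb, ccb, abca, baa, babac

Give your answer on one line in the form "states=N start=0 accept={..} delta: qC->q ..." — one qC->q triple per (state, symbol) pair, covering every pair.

State merging on the prefix tree: take the shortest (then alphabetical) example prefix whose next move is undefined and point that move at state 0, else 1, else 2, ...; a target is out if some Accept/Reject pair would then sit in one state with the same input left (inseparable). If every existing state is out, open a new one.
a: 0a undefined. 0a->0: ok.
b: 0b undefined. 0b->0: no, ac/abc meet in 0 with "c" left. Open state 1: 0b->1.
c: 0c undefined. 0c->0: ok.
ba: 1a undefined. 1a->0: no, ac/baa meet in 0. 1a->1: ok.
bb: 1b undefined. 1b->0: no, ac/bb meet in 0. 1b->1: ok.
abc: 1c undefined. 1c->0: no, ac/abc meet in 0. 1c->1: ok.
All examples now run through 2 states with every (state, symbol) defined. Accept strings end in {0}, Reject strings end in {1}; accept={0}.

states=2 start=0 accept={0} delta: 0a->0 0b->1 0c->0 1a->1 1b->1 1c->1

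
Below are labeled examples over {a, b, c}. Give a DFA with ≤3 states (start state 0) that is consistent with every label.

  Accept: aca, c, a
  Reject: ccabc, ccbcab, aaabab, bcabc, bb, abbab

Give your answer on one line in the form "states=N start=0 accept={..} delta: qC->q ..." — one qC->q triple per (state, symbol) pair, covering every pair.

Grow the machine one transition at a time. Run the examples from 0; the earliest place one falls off (shortest prefix, ties alphabetical) gets sent to the lowest-numbered state that keeps every Accept/Reject pair distinguishable — a pair clashes when both reach the same state with identical unread suffix — and to a fresh state only if none does.
a: 0a undefined. 0a->0: ok.
b: 0b undefined. 0b->0: no, a/aaabab meet in 0. Open state 1: 0b->1.
c: 0c undefined. 0c->0: ok.
bb: 1b undefined. 1b->0: no, aca/bb meet in 0. 1b->1: ok.
bc: 1c undefined. 1c->0: no, aca/ccabc meet in 0. 1c->1: ok.
bca: 1a undefined. 1a->0: ok.
All examples now run through 2 states with every (state, symbol) defined. Accept strings end in {0}, Reject strings end in {1}; accept={0}.

states=2 start=0 accept={0} delta: 0a->0 0b->1 0c->0 1a->0 1b->1 1c->1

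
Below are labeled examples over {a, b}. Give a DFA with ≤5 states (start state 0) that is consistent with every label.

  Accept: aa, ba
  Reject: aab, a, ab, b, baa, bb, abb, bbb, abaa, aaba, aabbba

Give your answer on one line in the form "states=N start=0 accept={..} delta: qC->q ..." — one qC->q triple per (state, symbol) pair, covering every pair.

states=4 start=0 accept={2} delta: 0a->1 0b->1 1a->2 1b->1 2a->0 2b->3 3a->0 3b->2

Fold the examples into a partial DFA from state 0: repeatedly fix the first undefined (state, symbol) met by the shortest-then-alphabetical prefix, trying targets in increasing order and rejecting any under which an Accept and a Reject string meet in one state with the same remainder; add a state when all current targets are rejected. Accepting states are where Accept strings end.
a: 0a undefined. 0a->0: no, aa/a meet in 0. Open state 1: 0a->1.
b: 0b undefined. 0b->0: no, aa/baa meet in 1 with "a" left. 0b->1: ok.
aa: 1a undefined. 1a->0: no, aa/aaba meet in 0. 1a->1: no, aa/a meet in 1. Open state 2: 1a->2.
ab: 1b undefined. 1b->0: no, aa/abaa meet in 2. 1b->1: ok.
aab: 2b undefined. 2b->0: no, aa/aabbba meet in 2. 2b->1: no, aa/aaba meet in 2. 2b->2: no, aa/aab meet in 2. Open state 3: 2b->3.
baa: 2a undefined. 2a->0: ok.
aaba: 3a undefined. 3a->0: ok.
aabb: 3b undefined. 3b->0: no, aa/aabbba meet in 2. 3b->1: no, aa/aabbba meet in 2. 3b->2: ok.
All examples now run through 4 states with every (state, symbol) defined. Accept strings end in {2}, Reject strings end in {0,1,3}; accept={2}.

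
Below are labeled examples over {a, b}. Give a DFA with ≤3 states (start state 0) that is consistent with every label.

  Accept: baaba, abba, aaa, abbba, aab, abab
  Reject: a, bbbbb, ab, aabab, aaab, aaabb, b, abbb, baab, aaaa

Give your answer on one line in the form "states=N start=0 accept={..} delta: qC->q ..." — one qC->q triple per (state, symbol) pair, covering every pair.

states=3 start=0 accept={0,2} delta: 0a->1 0b->1 1a->2 1b->1 2a->0 2b->0

State merging on the prefix tree: take the shortest (then alphabetical) example prefix whose next move is undefined and point that move at state 0, else 1, else 2, ...; a target is out if some Accept/Reject pair would then sit in one state with the same input left (inseparable). If every existing state is out, open a new one.
a: 0a undefined. 0a->0: no, aaa/a meet in 0. Open state 1: 0a->1.
b: 0b undefined. 0b->0: no, aab/baab meet in 1 with "ab" left. 0b->1: ok.
aa: 1a undefined. 1a->0: no, aaa/a meet in 1. 1a->1: no, aaa/a meet in 1. Open state 2: 1a->2.
ab: 1b undefined. 1b->0: no, abbba/a meet in 1. 1b->1: ok.
aaa: 2a undefined. 2a->0: ok.
aab: 2b undefined. 2b->0: ok.
All examples now run through 3 states with every (state, symbol) defined. Accept strings end in {0,2}, Reject strings end in {1}; accept={0,2}.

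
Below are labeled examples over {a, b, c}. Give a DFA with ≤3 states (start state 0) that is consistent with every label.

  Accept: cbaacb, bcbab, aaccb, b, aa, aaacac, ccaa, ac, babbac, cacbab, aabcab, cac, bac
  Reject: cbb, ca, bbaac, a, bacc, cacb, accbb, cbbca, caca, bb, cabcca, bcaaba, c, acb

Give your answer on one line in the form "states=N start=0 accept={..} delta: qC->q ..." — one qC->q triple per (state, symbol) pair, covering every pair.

states=3 start=0 accept={2} delta: 0a->1 0b->2 0c->0 1a->2 1b->2 1c->2 2a->1 2b->0 2c->0

Grow the machine one transition at a time. Run the examples from 0; the earliest place one falls off (shortest prefix, ties alphabetical) gets sent to the lowest-numbered state that keeps every Accept/Reject pair distinguishable — a pair clashes when both reach the same state with identical unread suffix — and to a fresh state only if none does.
a: 0a undefined. 0a->0: no, aa/a meet in 0. Open state 1: 0a->1.
b: 0b undefined. 0b->0: no, b/bb meet in 0. 0b->1: no, b/a meet in 1. Open state 2: 0b->2.
c: 0c undefined. 0c->0: ok.
aa: 1a undefined. 1a->0: no, aa/c meet in 0. 1a->1: no, aa/ca meet in 1. 1a->2: ok.
ac: 1c undefined. 1c->0: no, b/cacb meet in 2. 1c->1: no, b/caca meet in 2. 1c->2: ok.
ba: 2a undefined. 2a->0: no, cbaacb/cbb meet in 2 with "b" left. 2a->1: ok.
bb: 2b undefined. 2b->0: ok.
bc: 2c undefined. 2c->0: ok.
bab: 1b undefined. 1b->0: no, bcbab/cbb meet in 0. 1b->1: no, bcbab/ca meet in 1. 1b->2: ok.
All examples now run through 3 states with every (state, symbol) defined. Accept strings end in {2}, Reject strings end in {0,1}; accept={2}.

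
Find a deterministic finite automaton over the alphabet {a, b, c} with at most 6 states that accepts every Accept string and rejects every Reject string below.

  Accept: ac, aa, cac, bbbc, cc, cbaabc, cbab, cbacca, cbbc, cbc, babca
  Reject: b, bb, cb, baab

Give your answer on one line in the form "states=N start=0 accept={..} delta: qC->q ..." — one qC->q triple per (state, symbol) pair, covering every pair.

Grow the machine one transition at a time. Run the examples from 0; the earliest place one falls off (shortest prefix, ties alphabetical) gets sent to the lowest-numbered state that keeps every Accept/Reject pair distinguishable — a pair clashes when both reach the same state with identical unread suffix — and to a fresh state only if none does.
a: 0a undefined. 0a->0: ok.
b: 0b undefined. 0b->0: no, aa/b meet in 0. Open state 1: 0b->1.
c: 0c undefined. 0c->0: ok.
ba: 1a undefined. 1a->0: no, cbab/b meet in 1. 1a->1: no, cbab/bb meet in 1 with "b" left. Open state 2: 1a->2.
bb: 1b undefined. 1b->0: no, ac/bb meet in 0. 1b->1: ok.
baa: 2a undefined. 2a->0: ok.
bab: 2b undefined. 2b->0: ok.
cbc: 1c undefined. 1c->0: ok.
cbac: 2c undefined. 2c->0: ok.
All examples now run through 3 states with every (state, symbol) defined. Accept strings end in {0}, Reject strings end in {1}; accept={0}.

states=3 start=0 accept={0} delta: 0a->0 0b->1 0c->0 1a->2 1b->1 1c->0 2a->0 2b->0 2c->0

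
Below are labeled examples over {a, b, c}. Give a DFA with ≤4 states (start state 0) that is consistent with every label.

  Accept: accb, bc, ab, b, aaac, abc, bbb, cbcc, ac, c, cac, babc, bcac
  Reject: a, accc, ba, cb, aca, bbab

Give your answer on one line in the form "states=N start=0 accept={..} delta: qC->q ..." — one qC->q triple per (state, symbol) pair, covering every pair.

states=4 start=0 accept={1,3} delta: 0a->0 0b->1 0c->1 1a->0 1b->2 1c->3 2a->1 2b->1 2c->0 3a->0 3b->1 3c->0

Grow the machine one transition at a time. Run the examples from 0; the earliest place one falls off (shortest prefix, ties alphabetical) gets sent to the lowest-numbered state that keeps every Accept/Reject pair distinguishable — a pair clashes when both reach the same state with identical unread suffix — and to a fresh state only if none does.
a: 0a undefined. 0a->0: ok.
b: 0b undefined. 0b->0: no, ab/a meet in 0. Open state 1: 0b->1.
c: 0c undefined. 0c->0: no, accb/cb meet in 1. 0c->1: ok.
ba: 1a undefined. 1a->0: ok.
bb: 1b undefined. 1b->0: no, ab/bbab meet in 1. 1b->1: no, ab/cb meet in 1. Open state 2: 1b->2.
bc: 1c undefined. 1c->0: no, accb/accc meet in 1. 1c->1: no, accb/cb meet in 2. 1c->2: no, bc/cb meet in 2. Open state 3: 1c->3.
bba: 2a undefined. 2a->0: no, ab/bbab meet in 1. 2a->1: ok.
bbb: 2b undefined. 2b->0: no, bbb/a meet in 0. 2b->1: ok.
bca: 3a undefined. 3a->0: ok.
cbc: 2c undefined. 2c->0: ok.
accb: 3b undefined. 3b->0: no, accb/a meet in 0. 3b->1: ok.
accc: 3c undefined. 3c->0: ok.
All examples now run through 4 states with every (state, symbol) defined. Accept strings end in {1,3}, Reject strings end in {0,2}; accept={1,3}.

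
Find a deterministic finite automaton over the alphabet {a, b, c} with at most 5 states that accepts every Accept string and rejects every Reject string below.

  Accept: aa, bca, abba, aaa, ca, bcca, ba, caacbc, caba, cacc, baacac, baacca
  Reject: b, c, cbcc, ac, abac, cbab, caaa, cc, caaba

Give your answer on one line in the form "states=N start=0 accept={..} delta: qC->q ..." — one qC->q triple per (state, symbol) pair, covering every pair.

states=5 start=0 accept={0,2,4} delta: 0a->0 0b->1 0c->1 1a->2 1b->0 1c->1 2a->3 2b->0 2c->3 3a->1 3b->2 3c->4 4a->3 4b->3 4c->0

Grow the machine one transition at a time. Run the examples from 0; the earliest place one falls off (shortest prefix, ties alphabetical) gets sent to the lowest-numbered state that keeps every Accept/Reject pair distinguishable — a pair clashes when both reach the same state with identical unread suffix — and to a fresh state only if none does.
a: 0a undefined. 0a->0: ok.
b: 0b undefined. 0b->0: no, aa/b meet in 0. Open state 1: 0b->1.
c: 0c undefined. 0c->0: no, aa/c meet in 0. 0c->1: ok.
ba: 1a undefined. 1a->0: no, aa/caaa meet in 0. 1a->1: no, abba/caaba meet in 1 with "ba" left. Open state 2: 1a->2.
bc: 1c undefined. 1c->0: no, aa/cc meet in 0. 1c->1: ok.
cb: 1b undefined. 1b->0: ok.
baa: 2a undefined. 2a->0: no, aa/caaa meet in 0. 2a->1: no, aa/caaba meet in 0. 2a->2: no, bca/caaa meet in 2. Open state 3: 2a->3.
cab: 2b undefined. 2b->0: ok.
cac: 2c undefined. 2c->0: no, aa/abac meet in 0. 2c->1: no, cacc/b meet in 1. 2c->2: no, bca/abac meet in 2. 2c->3: ok.
baac: 3c undefined. 3c->0: no, caacbc/b meet in 1. 3c->1: no, caacbc/b meet in 1. 3c->2: no, caacbc/b meet in 1. 3c->3: no, cacc/abac meet in 3. Open state 4: 3c->4.
caaa: 3a undefined. 3a->0: no, aa/caaa meet in 0. 3a->1: ok.
caab: 3b undefined. 3b->0: no, aa/caaba meet in 0. 3b->1: no, bca/caaba meet in 2. 3b->2: ok.
baaca: 4a undefined. 4a->0: no, baacac/b meet in 1. 4a->1: no, baacac/b meet in 1. 4a->2: no, baacac/abac meet in 3. 4a->3: ok.
baacc: 4c undefined. 4c->0: ok.
caacb: 4b undefined. 4b->0: no, caacbc/b meet in 1. 4b->1: no, caacbc/b meet in 1. 4b->2: no, caacbc/abac meet in 3. 4b->3: ok.
All examples now run through 5 states with every (state, symbol) defined. Accept strings end in {0,2,4}, Reject strings end in {1,3}; accept={0,2,4}.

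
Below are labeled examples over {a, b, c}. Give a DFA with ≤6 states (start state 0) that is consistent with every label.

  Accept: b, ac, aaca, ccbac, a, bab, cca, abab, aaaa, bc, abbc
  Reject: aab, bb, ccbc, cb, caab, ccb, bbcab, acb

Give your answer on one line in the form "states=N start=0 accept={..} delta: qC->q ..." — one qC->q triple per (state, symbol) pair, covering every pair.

Fold the examples into a partial DFA from state 0: repeatedly fix the first undefined (state, symbol) met by the shortest-then-alphabetical prefix, trying targets in increasing order and rejecting any under which an Accept and a Reject string meet in one state with the same remainder; add a state when all current targets are rejected. Accepting states are where Accept strings end.
a: 0a undefined. 0a->0: no, b/aab meet in 0 with "b" left. Open state 1: 0a->1.
b: 0b undefined. 0b->0: no, b/bb meet in 0. 0b->1: no, bab/aab meet in 1 with "ab" left. Open state 2: 0b->2.
c: 0c undefined. 0c->0: no, b/cb meet in 2. 0c->1: ok.
aa: 1a undefined. 1a->0: no, b/aab meet in 2. 1a->1: ok.
ab: 1b undefined. 1b->0: no, abab/aab meet in 0. 1b->1: no, a/aab meet in 1. 1b->2: no, b/aab meet in 2. Open state 3: 1b->3.
ac: 1c undefined. 1c->0: no, b/ccb meet in 2. 1c->1: ok.
ba: 2a undefined. 2a->0: ok.
bb: 2b undefined. 2b->0: ok.
bc: 2c undefined. 2c->0: no, bc/bb meet in 0. 2c->1: ok.
aba: 3a undefined. 3a->0: ok.
abb: 3b undefined. 3b->0: ok.
ccbc: 3c undefined. 3c->0: ok.
All examples now run through 4 states with every (state, symbol) defined. Accept strings end in {1,2}, Reject strings end in {0,3}; accept={1,2}.

states=4 start=0 accept={1,2} delta: 0a->1 0b->2 0c->1 1a->1 1b->3 1c->1 2a->0 2b->0 2c->1 3a->0 3b->0 3c->0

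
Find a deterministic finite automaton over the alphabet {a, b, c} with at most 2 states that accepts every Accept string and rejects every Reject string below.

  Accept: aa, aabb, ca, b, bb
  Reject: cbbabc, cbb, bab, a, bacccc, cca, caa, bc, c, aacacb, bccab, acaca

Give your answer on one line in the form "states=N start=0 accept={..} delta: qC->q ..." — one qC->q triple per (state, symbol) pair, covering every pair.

Fold the examples into a partial DFA from state 0: repeatedly fix the first undefined (state, symbol) met by the shortest-then-alphabetical prefix, trying targets in increasing order and rejecting any under which an Accept and a Reject string meet in one state with the same remainder; add a state when all current targets are rejected. Accepting states are where Accept strings end.
a: 0a undefined. 0a->0: no, aa/a meet in 0. Open state 1: 0a->1.
b: 0b undefined. 0b->0: ok.
c: 0c undefined. 0c->0: no, aa/caa meet in 1 with "a" left. 0c->1: ok.
aa: 1a undefined. 1a->0: ok.
ac: 1c undefined. 1c->0: ok.
cb: 1b undefined. 1b->0: no, aa/cbb meet in 0. 1b->1: ok.
All examples now run through 2 states with every (state, symbol) defined. Accept strings end in {0}, Reject strings end in {1}; accept={0}.

states=2 start=0 accept={0} delta: 0a->1 0b->0 0c->1 1a->0 1b->1 1c->0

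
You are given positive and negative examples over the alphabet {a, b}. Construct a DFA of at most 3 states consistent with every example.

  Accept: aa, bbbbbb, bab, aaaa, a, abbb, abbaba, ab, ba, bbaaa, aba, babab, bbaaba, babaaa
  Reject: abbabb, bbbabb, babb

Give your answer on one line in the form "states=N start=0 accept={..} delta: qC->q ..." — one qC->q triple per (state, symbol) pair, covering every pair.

states=3 start=0 accept={0,1} delta: 0a->0 0b->1 1a->0 1b->2 2a->0 2b->0

Grow the machine one transition at a time. Run the examples from 0; the earliest place one falls off (shortest prefix, ties alphabetical) gets sent to the lowest-numbered state that keeps every Accept/Reject pair distinguishable — a pair clashes when both reach the same state with identical unread suffix — and to a fresh state only if none does.
a: 0a undefined. 0a->0: ok.
b: 0b undefined. 0b->0: no, aa/abbabb meet in 0. Open state 1: 0b->1.
ba: 1a undefined. 1a->0: ok.
bb: 1b undefined. 1b->0: no, aa/abbabb meet in 0. 1b->1: no, bbbbbb/abbabb meet in 1. Open state 2: 1b->2.
bba: 2a undefined. 2a->0: ok.
bbb: 2b undefined. 2b->0: ok.
All examples now run through 3 states with every (state, symbol) defined. Accept strings end in {0,1}, Reject strings end in {2}; accept={0,1}.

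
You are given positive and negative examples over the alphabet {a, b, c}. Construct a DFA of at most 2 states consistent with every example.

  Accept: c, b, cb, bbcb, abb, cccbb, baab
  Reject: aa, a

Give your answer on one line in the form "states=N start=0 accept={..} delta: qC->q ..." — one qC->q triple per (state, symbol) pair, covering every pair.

Fold the examples into a partial DFA from state 0: repeatedly fix the first undefined (state, symbol) met by the shortest-then-alphabetical prefix, trying targets in increasing order and rejecting any under which an Accept and a Reject string meet in one state with the same remainder; add a state when all current targets are rejected. Accepting states are where Accept strings end.
a: 0a undefined. 0a->0: ok.
b: 0b undefined. 0b->0: no, b/aa meet in 0. Open state 1: 0b->1.
c: 0c undefined. 0c->0: no, c/aa meet in 0. 0c->1: ok.
ba: 1a undefined. 1a->0: ok.
bb: 1b undefined. 1b->0: no, cb/aa meet in 0. 1b->1: ok.
cc: 1c undefined. 1c->0: ok.
All examples now run through 2 states with every (state, symbol) defined. Accept strings end in {1}, Reject strings end in {0}; accept={1}.

states=2 start=0 accept={1} delta: 0a->0 0b->1 0c->1 1a->0 1b->1 1c->0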